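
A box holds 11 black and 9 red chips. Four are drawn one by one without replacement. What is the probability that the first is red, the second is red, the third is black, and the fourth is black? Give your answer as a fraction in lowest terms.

22/323

Multiply the conditional probabilities at each draw: 9/20 · 8/19 · 11/18 · 10/17 = 7920/116280 = 22/323.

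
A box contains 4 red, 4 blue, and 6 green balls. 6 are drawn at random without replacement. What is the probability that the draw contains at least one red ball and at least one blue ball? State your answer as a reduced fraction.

2584/3003

There are C(14,6) = 3003 possible draws.
By inclusion-exclusion on the complements, draws missing all red or all blue: C(10,6) + C(10,6) − C(6,6) = 210 + 210 − 1 = 419.
So draws with at least one of each: 3003 − 419 = 2584, probability 2584/3003.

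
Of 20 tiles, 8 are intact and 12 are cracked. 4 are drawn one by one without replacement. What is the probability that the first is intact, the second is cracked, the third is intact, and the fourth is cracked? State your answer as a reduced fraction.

Multiply the conditional probabilities at each draw: 8/20 · 12/19 · 7/18 · 11/17 = 7392/116280 = 308/4845.

308/4845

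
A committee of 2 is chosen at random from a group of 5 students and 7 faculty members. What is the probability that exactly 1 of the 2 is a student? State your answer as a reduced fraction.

There are C(12,2) = 66 ways to choose 2 from 12.
Selections with exactly 1 student: choose 1 of the 5 students and 1 of the 7 faculty members, C(5,1)·C(7,1) = 5·7 = 35.
Probability = 35/66.

35/66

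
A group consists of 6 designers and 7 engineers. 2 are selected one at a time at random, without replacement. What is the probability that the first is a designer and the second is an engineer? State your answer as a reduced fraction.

7/26

Multiply the conditional probabilities at each draw: 6/13 · 7/12 = 42/156 = 7/26.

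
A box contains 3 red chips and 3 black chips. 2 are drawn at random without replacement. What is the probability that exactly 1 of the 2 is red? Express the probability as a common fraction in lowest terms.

The sample space is all 2-subsets of the 6: C(6,2) = 15.
Selections with exactly 1 red: choose 1 of the 3 red and 1 of the 3 black, C(3,1)·C(3,1) = 3·3 = 9.
Probability = 9/15 = 3/5.

3/5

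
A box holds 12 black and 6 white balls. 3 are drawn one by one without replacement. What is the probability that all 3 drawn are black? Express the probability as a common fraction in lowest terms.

Multiply the conditional probabilities at each draw: 12/18 · 11/17 · 10/16 = 1320/4896 = 55/204.

55/204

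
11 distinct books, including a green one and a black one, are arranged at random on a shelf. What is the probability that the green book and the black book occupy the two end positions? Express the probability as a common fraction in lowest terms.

1/55

There are 11! = 39916800 arrangements.
Place the green book and the black book at the ends in 2 ways, arrange the remaining 9 in 9! = 362880 ways: 2·362880 = 725760.
Probability = 725760/39916800 = 1/55.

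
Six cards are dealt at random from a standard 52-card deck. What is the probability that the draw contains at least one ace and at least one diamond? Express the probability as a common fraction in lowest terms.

6772177/20358520

There are C(52,6) = 20358520 possible draws.
By inclusion-exclusion on the complements, draws missing all aces or all diamonds: C(48,6) + C(39,6) − C(36,6) = 12271512 + 3262623 − 1947792 = 13586343.
So draws with at least one of each: 20358520 − 13586343 = 6772177, probability 6772177/20358520.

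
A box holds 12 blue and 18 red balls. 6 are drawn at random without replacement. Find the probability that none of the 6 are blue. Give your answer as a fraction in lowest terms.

There are C(30,6) = 593775 possible selections.
Selections with no blue (all red): C(18,6) = 18564.
Probability = 18564/593775 = 68/2175.

68/2175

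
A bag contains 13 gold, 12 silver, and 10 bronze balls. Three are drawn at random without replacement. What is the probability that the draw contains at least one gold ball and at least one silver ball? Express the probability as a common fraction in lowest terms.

There are C(35,3) = 6545 possible draws.
By inclusion-exclusion on the complements, draws missing all gold or all silver: C(22,3) + C(23,3) − C(10,3) = 1540 + 1771 − 120 = 3191.
So draws with at least one of each: 6545 − 3191 = 3354, probability 3354/6545.

3354/6545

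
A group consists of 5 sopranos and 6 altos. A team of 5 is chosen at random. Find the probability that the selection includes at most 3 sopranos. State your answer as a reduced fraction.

431/462

There are C(11,5) = 462 ways to choose the 5.
Count the complement (more than 3 sopranos): C(5,4)·C(6,1) + C(5,5)·C(6,0) = 30 + 1 = 31.
Probability = 1 − 31/462 = 431/462.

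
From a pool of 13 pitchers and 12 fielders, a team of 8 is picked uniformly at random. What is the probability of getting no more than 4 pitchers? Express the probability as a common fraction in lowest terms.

268/437

Total selections: C(25,8) = 1081575.
Count the complement (more than 4 pitchers): C(13,5)·C(12,3) + C(13,6)·C(12,2) + C(13,7)·C(12,1) + C(13,8)·C(12,0) = 283140 + 113256 + 20592 + 1287 = 418275.
Probability = 1 − 418275/1081575 = 663300/1081575 = 268/437.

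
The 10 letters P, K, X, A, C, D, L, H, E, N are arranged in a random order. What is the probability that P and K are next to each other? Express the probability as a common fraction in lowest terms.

There are 10! = 3628800 arrangements.
Treat P and K as a block: 9! arrangements of the blocks × 2 orders within the block = 2·362880 = 725760.
Probability = 725760/3628800 = 1/5.

1/5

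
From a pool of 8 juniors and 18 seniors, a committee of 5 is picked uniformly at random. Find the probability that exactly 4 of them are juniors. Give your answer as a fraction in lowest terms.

There are C(26,5) = 65780 ways to choose 5 from 26.
Selections with exactly 4 juniors: choose 4 of the 8 juniors and 1 of the 18 seniors, C(8,4)·C(18,1) = 70·18 = 1260.
Probability = 1260/65780 = 63/3289.

63/3289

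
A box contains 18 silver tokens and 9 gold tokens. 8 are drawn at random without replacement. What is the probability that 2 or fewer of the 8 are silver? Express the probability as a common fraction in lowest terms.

Total selections: C(27,8) = 2220075.
Favorable selections (2 or fewer silver): C(18,0)·C(9,8) + C(18,1)·C(9,7) + C(18,2)·C(9,6) = 9 + 648 + 12852 = 13509.
Probability = 13509/2220075 = 1501/246675.

1501/246675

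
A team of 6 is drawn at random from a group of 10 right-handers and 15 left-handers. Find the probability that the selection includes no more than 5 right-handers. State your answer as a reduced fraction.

2527/2530

There are C(25,6) = 177100 ways to choose the 6.
Favorable selections (no more than 5 right-handers): C(10,0)·C(15,6) + C(10,1)·C(15,5) + C(10,2)·C(15,4) + C(10,3)·C(15,3) + C(10,4)·C(15,2) + C(10,5)·C(15,1) = 5005 + 30030 + 61425 + 54600 + 22050 + 3780 = 176890.
Probability = 176890/177100 = 2527/2530.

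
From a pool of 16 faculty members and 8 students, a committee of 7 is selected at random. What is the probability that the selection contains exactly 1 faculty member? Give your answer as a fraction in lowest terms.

56/43263

There are C(24,7) = 346104 ways to choose 7 from 24.
Selections with exactly 1 faculty member: choose 1 of the 16 faculty members and 6 of the 8 students, C(16,1)·C(8,6) = 16·28 = 448.
Probability = 448/346104 = 56/43263.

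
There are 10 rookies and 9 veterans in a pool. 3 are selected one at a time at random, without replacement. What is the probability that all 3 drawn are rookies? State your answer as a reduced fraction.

Multiply the conditional probabilities at each draw: 10/19 · 9/18 · 8/17 = 720/5814 = 40/323.

40/323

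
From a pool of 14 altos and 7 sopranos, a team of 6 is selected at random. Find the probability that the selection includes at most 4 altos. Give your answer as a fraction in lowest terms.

313/456

There are C(21,6) = 54264 ways to choose the 6.
Count the complement (more than 4 altos): C(14,5)·C(7,1) + C(14,6)·C(7,0) = 14014 + 3003 = 17017.
Probability = 1 − 17017/54264 = 37247/54264 = 313/456.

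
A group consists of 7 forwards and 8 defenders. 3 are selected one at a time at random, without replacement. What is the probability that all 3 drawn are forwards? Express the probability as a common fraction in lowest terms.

Multiply the conditional probabilities at each draw: 7/15 · 6/14 · 5/13 = 210/2730 = 1/13.

1/13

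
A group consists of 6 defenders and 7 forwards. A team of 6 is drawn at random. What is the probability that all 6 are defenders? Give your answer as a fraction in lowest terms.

There are C(13,6) = 1716 possible selections.
Selections with all defenders: C(6,6) = 1.
Probability = 1/1716.

1/1716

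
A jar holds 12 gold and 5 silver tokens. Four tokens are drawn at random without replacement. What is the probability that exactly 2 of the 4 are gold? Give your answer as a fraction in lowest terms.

There are C(17,4) = 2380 ways to choose 4 from 17.
Selections with exactly 2 gold: choose 2 of the 12 gold and 2 of the 5 silver, C(12,2)·C(5,2) = 66·10 = 660.
Probability = 660/2380 = 33/119.

33/119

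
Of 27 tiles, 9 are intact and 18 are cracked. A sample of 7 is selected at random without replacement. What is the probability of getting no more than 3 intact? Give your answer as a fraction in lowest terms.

There are C(27,7) = 888030 ways to choose the 7.
Favorable selections (no more than 3 intact): C(9,0)·C(18,7) + C(9,1)·C(18,6) + C(9,2)·C(18,5) + C(9,3)·C(18,4) = 31824 + 167076 + 308448 + 257040 = 764388.
Probability = 764388/888030 = 42466/49335.

42466/49335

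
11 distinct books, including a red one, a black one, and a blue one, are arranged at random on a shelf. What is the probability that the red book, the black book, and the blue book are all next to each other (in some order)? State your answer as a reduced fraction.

There are 11! = 39916800 arrangements.
Treat the three as one block: 9! placements × 3! orders within the block = 362880·6 = 2177280.
Probability = 2177280/39916800 = 3/55.

3/55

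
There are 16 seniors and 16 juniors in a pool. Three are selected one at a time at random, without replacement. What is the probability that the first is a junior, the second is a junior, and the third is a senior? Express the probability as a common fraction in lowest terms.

Multiply the conditional probabilities at each draw: 16/32 · 15/31 · 16/30 = 3840/29760 = 4/31.

4/31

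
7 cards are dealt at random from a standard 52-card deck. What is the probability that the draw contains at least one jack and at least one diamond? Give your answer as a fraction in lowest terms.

53122231/133784560

There are C(52,7) = 133784560 possible draws.
By inclusion-exclusion on the complements, draws missing all jacks or all diamonds: C(48,7) + C(39,7) − C(36,7) = 73629072 + 15380937 − 8347680 = 80662329.
So draws with at least one of each: 133784560 − 80662329 = 53122231, probability 53122231/133784560.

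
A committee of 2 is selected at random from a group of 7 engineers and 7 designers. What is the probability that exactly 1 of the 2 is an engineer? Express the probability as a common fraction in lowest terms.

The sample space is all 2-subsets of the 14: C(14,2) = 91.
Selections with exactly 1 engineer: choose 1 of the 7 engineers and 1 of the 7 designers, C(7,1)·C(7,1) = 7·7 = 49.
Probability = 49/91 = 7/13.

7/13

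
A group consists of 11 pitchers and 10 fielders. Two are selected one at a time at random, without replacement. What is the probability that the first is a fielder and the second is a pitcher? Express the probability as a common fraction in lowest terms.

11/42

Multiply the conditional probabilities at each draw: 10/21 · 11/20 = 110/420 = 11/42.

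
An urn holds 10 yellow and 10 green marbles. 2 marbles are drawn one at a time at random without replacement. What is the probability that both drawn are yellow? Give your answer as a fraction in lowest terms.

Multiply the conditional probabilities at each draw: 10/20 · 9/19 = 90/380 = 9/38.

9/38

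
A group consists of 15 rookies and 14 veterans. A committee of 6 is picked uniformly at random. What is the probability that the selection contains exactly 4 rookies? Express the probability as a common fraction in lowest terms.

The sample space is all 6-subsets of the 29: C(29,6) = 475020.
Selections with exactly 4 rookies: choose 4 of the 15 rookies and 2 of the 14 veterans, C(15,4)·C(14,2) = 1365·91 = 124215.
Probability = 124215/475020 = 91/348.

91/348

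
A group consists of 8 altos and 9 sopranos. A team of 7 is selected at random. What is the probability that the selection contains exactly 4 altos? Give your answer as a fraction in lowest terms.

The sample space is all 7-subsets of the 17: C(17,7) = 19448.
Selections with exactly 4 altos: choose 4 of the 8 altos and 3 of the 9 sopranos, C(8,4)·C(9,3) = 70·84 = 5880.
Probability = 5880/19448 = 735/2431.

735/2431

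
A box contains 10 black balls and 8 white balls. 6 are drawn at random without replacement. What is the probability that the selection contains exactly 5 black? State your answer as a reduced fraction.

24/221

The sample space is all 6-subsets of the 18: C(18,6) = 18564.
Selections with exactly 5 black: choose 5 of the 10 black and 1 of the 8 white, C(10,5)·C(8,1) = 252·8 = 2016.
Probability = 2016/18564 = 24/221.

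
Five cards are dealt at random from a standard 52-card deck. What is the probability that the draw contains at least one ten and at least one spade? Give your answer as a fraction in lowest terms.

There are C(52,5) = 2598960 possible draws.
By inclusion-exclusion on the complements, draws missing all tens or all spades: C(48,5) + C(39,5) − C(36,5) = 1712304 + 575757 − 376992 = 1911069.
So draws with at least one of each: 2598960 − 1911069 = 687891, probability 687891/2598960 = 229297/866320.

229297/866320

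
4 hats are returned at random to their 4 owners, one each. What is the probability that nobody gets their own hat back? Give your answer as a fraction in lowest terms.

There are 4! = 24 assignments.
By inclusion-exclusion, assignments with no fixed points: C(4,0)·4! − C(4,1)·3! + C(4,2)·2! − C(4,3)·1! + C(4,4)·0! = 9.
Probability = 9/24 = 3/8.

3/8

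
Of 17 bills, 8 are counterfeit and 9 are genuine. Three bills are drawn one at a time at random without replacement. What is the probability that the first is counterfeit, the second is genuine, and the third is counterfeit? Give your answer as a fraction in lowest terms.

Multiply the conditional probabilities at each draw: 8/17 · 9/16 · 7/15 = 504/4080 = 21/170.

21/170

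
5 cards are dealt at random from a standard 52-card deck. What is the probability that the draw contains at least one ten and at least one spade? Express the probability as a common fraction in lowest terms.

There are C(52,5) = 2598960 possible draws.
By inclusion-exclusion on the complements, draws missing all tens or all spades: C(48,5) + C(39,5) − C(36,5) = 1712304 + 575757 − 376992 = 1911069.
So draws with at least one of each: 2598960 − 1911069 = 687891, probability 687891/2598960 = 229297/866320.

229297/866320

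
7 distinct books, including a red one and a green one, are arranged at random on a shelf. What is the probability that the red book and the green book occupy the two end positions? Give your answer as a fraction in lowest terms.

There are 7! = 5040 arrangements.
Place the red book and the green book at the ends in 2 ways, arrange the remaining 5 in 5! = 120 ways: 2·120 = 240.
Probability = 240/5040 = 1/21.

1/21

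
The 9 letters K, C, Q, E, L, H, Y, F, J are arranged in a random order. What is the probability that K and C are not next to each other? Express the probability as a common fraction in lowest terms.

There are 9! = 362880 arrangements.
Arrangements with K and C adjacent: 2·8! = 80640.
So not adjacent: 362880 − 80640 = 282240, probability 282240/362880 = 7/9.

7/9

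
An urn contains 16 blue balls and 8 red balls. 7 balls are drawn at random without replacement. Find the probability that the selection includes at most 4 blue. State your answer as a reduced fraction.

Total selections: C(24,7) = 346104.
Favorable selections (at most 4 blue): C(16,0)·C(8,7) + C(16,1)·C(8,6) + C(16,2)·C(8,5) + C(16,3)·C(8,4) + C(16,4)·C(8,3) = 8 + 448 + 6720 + 39200 + 101920 = 148296.
Probability = 148296/346104 = 6179/14421.

6179/14421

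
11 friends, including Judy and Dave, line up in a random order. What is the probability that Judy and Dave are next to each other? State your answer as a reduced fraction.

There are 11! = 39916800 arrangements.
Treat Judy and Dave as a block: 10! arrangements of the blocks × 2 orders within the block = 2·3628800 = 7257600.
Probability = 7257600/39916800 = 2/11.

2/11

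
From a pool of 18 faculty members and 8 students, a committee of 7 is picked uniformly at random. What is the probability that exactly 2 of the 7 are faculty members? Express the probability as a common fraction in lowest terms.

There are C(26,7) = 657800 ways to choose 7 from 26.
Selections with exactly 2 faculty members: choose 2 of the 18 faculty members and 5 of the 8 students, C(18,2)·C(8,5) = 153·56 = 8568.
Probability = 8568/657800 = 1071/82225.

1071/82225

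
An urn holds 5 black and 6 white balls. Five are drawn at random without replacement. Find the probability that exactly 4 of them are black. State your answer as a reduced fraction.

5/77

There are C(11,5) = 462 ways to choose 5 from 11.
Selections with exactly 4 black: choose 4 of the 5 black and 1 of the 6 white, C(5,4)·C(6,1) = 5·6 = 30.
Probability = 30/462 = 5/77.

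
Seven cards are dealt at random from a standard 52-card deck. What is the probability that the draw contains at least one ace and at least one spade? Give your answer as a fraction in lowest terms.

There are C(52,7) = 133784560 possible draws.
By inclusion-exclusion on the complements, draws missing all aces or all spades: C(48,7) + C(39,7) − C(36,7) = 73629072 + 15380937 − 8347680 = 80662329.
So draws with at least one of each: 133784560 − 80662329 = 53122231, probability 53122231/133784560.

53122231/133784560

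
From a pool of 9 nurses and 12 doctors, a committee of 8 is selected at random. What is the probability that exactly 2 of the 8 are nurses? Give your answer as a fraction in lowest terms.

The sample space is all 8-subsets of the 21: C(21,8) = 203490.
Selections with exactly 2 nurses: choose 2 of the 9 nurses and 6 of the 12 doctors, C(9,2)·C(12,6) = 36·924 = 33264.
Probability = 33264/203490 = 264/1615.

264/1615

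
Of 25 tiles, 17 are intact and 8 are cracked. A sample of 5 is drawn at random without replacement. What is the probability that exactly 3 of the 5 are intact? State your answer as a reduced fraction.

272/759

There are C(25,5) = 53130 ways to choose 5 from 25.
Selections with exactly 3 intact: choose 3 of the 17 intact and 2 of the 8 cracked, C(17,3)·C(8,2) = 680·28 = 19040.
Probability = 19040/53130 = 272/759.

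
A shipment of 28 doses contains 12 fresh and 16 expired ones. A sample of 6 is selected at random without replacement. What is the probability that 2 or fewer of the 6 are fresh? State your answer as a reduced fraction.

496/1035

There are C(28,6) = 376740 ways to choose the 6.
Favorable selections (2 or fewer fresh): C(12,0)·C(16,6) + C(12,1)·C(16,5) + C(12,2)·C(16,4) = 8008 + 52416 + 120120 = 180544.
Probability = 180544/376740 = 496/1035.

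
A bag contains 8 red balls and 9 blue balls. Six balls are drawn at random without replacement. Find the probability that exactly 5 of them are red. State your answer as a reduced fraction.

9/221

Total number of selections: C(17,6) = 12376.
Selections with exactly 5 red: choose 5 of the 8 red and 1 of the 9 blue, C(8,5)·C(9,1) = 56·9 = 504.
Probability = 504/12376 = 9/221.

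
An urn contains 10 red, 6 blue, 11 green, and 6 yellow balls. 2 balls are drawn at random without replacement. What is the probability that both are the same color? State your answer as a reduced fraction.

There are C(33,2) = 528 ways to draw 2 balls.
All same color: C(10,2) + C(6,2) + C(11,2) + C(6,2) = 45 + 15 + 55 + 15 = 130.
Probability = 130/528 = 65/264.

65/264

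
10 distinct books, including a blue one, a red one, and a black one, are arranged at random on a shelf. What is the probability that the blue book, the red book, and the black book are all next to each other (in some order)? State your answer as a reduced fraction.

There are 10! = 3628800 arrangements.
Treat the three as one block: 8! placements × 3! orders within the block = 40320·6 = 241920.
Probability = 241920/3628800 = 1/15.

1/15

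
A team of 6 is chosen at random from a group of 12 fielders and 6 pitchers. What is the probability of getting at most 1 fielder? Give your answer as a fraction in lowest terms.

Total selections: C(18,6) = 18564.
Favorable selections (at most 1 fielder): C(12,0)·C(6,6) + C(12,1)·C(6,5) = 1 + 72 = 73.
Probability = 73/18564.

73/18564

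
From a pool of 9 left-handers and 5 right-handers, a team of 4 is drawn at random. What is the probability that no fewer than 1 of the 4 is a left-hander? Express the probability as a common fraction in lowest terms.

996/1001

Total selections: C(14,4) = 1001.
The complement is all 4 are right-handers: C(5,4) = 5.
Probability = 1 − 5/1001 = 996/1001.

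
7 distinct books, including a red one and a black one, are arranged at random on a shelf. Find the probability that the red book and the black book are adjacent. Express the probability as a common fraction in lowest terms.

There are 7! = 5040 arrangements.
Treat the red book and the black book as a block: 6! arrangements of the blocks × 2 orders within the block = 2·720 = 1440.
Probability = 1440/5040 = 2/7.

2/7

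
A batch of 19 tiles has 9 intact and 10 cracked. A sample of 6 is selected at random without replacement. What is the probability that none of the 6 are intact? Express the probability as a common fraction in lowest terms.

5/646

There are C(19,6) = 27132 possible selections.
Selections with no intact (all cracked): C(10,6) = 210.
Probability = 210/27132 = 5/646.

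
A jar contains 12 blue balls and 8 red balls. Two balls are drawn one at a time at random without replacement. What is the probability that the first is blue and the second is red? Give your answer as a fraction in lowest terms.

24/95

Multiply the conditional probabilities at each draw: 12/20 · 8/19 = 96/380 = 24/95.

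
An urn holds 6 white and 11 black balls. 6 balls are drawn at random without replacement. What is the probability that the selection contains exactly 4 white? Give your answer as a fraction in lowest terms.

825/12376

Total number of selections: C(17,6) = 12376.
Selections with exactly 4 white: choose 4 of the 6 white and 2 of the 11 black, C(6,4)·C(11,2) = 15·55 = 825.
Probability = 825/12376.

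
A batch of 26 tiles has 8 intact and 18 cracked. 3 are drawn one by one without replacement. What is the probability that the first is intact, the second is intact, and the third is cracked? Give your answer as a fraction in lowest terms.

Multiply the conditional probabilities at each draw: 8/26 · 7/25 · 18/24 = 1008/15600 = 21/325.

21/325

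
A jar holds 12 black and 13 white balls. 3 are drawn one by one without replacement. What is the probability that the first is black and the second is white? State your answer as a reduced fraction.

Multiply the conditional probabilities at each draw: 12/25 · 13/24 = 156/600 = 13/50.

13/50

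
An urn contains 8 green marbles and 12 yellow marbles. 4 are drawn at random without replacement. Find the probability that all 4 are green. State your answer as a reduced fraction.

14/969

There are C(20,4) = 4845 possible selections.
Selections with all green: C(8,4) = 70.
Probability = 70/4845 = 14/969.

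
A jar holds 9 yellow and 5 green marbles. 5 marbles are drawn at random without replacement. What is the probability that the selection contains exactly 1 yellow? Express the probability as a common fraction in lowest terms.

There are C(14,5) = 2002 ways to choose 5 from 14.
Selections with exactly 1 yellow: choose 1 of the 9 yellow and 4 of the 5 green, C(9,1)·C(5,4) = 9·5 = 45.
Probability = 45/2002.

45/2002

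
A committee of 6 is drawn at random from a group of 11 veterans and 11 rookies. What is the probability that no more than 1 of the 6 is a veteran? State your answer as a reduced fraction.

There are C(22,6) = 74613 ways to choose the 6.
Favorable selections (no more than 1 veteran): C(11,0)·C(11,6) + C(11,1)·C(11,5) = 462 + 5082 = 5544.
Probability = 5544/74613 = 24/323.

24/323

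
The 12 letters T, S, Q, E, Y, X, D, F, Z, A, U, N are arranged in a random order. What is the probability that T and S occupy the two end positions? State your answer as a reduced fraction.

There are 12! = 479001600 arrangements.
Place T and S at the ends in 2 ways, arrange the remaining 10 in 10! = 3628800 ways: 2·3628800 = 7257600.
Probability = 7257600/479001600 = 1/66.

1/66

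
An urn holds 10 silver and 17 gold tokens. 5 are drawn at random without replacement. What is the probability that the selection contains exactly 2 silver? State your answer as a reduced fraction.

340/897

Total number of selections: C(27,5) = 80730.
Selections with exactly 2 silver: choose 2 of the 10 silver and 3 of the 17 gold, C(10,2)·C(17,3) = 45·680 = 30600.
Probability = 30600/80730 = 340/897.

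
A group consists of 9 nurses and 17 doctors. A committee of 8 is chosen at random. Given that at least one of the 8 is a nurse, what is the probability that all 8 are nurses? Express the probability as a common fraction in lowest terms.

Work in counts. Selections with at least one nurse: C(26,8) − C(17,8) = 1562275 − 24310 = 1537965.
Of those, selections where all 8 are nurses: C(9,8) = 9.
Conditional probability = 9/1537965 = 1/170885.

1/170885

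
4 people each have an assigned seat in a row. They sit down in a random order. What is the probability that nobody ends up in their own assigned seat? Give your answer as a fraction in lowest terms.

There are 4! = 24 seatings.
By inclusion-exclusion, seatings with no fixed points: C(4,0)·4! − C(4,1)·3! + C(4,2)·2! − C(4,3)·1! + C(4,4)·0! = 9.
Probability = 9/24 = 3/8.

3/8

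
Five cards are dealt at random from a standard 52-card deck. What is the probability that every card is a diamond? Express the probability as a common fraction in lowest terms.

33/66640

There are C(52,5) = 2598960 possible 5-card hands.
Hands that are all diamonds: C(13,5) = 1287.
Probability = 1287/2598960 = 33/66640.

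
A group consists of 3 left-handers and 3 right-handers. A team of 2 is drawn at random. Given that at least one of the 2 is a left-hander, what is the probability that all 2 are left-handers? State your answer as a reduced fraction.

1/4

Work in counts. Selections with at least one left-hander: C(6,2) − C(3,2) = 15 − 3 = 12.
Of those, selections where all 2 are left-handers: C(3,2) = 3.
Conditional probability = 3/12 = 1/4.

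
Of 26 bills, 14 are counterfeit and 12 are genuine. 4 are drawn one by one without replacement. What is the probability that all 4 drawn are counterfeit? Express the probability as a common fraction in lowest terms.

Multiply the conditional probabilities at each draw: 14/26 · 13/25 · 12/24 · 11/23 = 24024/358800 = 77/1150.

77/1150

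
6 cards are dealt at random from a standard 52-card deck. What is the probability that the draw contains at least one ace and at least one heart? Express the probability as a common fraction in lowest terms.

There are C(52,6) = 20358520 possible draws.
By inclusion-exclusion on the complements, draws missing all aces or all hearts: C(48,6) + C(39,6) − C(36,6) = 12271512 + 3262623 − 1947792 = 13586343.
So draws with at least one of each: 20358520 − 13586343 = 6772177, probability 6772177/20358520.

6772177/20358520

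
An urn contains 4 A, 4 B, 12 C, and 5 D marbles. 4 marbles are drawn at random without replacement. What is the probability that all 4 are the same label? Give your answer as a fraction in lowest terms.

There are C(25,4) = 12650 ways to draw 4 marbles.
All same label: C(4,4) + C(4,4) + C(12,4) + C(5,4) = 1 + 1 + 495 + 5 = 502.
Probability = 502/12650 = 251/6325.

251/6325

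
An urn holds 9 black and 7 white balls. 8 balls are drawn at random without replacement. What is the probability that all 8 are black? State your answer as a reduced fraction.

1/1430

There are C(16,8) = 12870 possible selections.
Selections with all black: C(9,8) = 9.
Probability = 9/12870 = 1/1430.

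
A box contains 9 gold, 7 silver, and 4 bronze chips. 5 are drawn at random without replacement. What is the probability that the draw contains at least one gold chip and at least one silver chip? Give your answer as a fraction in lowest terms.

There are C(20,5) = 15504 possible draws.
By inclusion-exclusion on the complements, draws missing all gold or all silver: C(11,5) + C(13,5) − C(4,5) = 462 + 1287 − 0 = 1749.
So draws with at least one of each: 15504 − 1749 = 13755, probability 13755/15504 = 4585/5168.

4585/5168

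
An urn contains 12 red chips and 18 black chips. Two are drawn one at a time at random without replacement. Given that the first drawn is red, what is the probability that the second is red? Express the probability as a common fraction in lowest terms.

After removing one red, 29 remain: 11 red and 18 black.
So the probability the next is red is 11/29.

11/29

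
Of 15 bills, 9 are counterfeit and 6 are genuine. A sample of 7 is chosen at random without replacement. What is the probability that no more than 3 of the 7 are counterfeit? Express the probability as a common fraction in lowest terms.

3/13

There are C(15,7) = 6435 ways to choose the 7.
Favorable selections (no more than 3 counterfeit): C(9,1)·C(6,6) + C(9,2)·C(6,5) + C(9,3)·C(6,4) = 9 + 216 + 1260 = 1485.
Probability = 1485/6435 = 3/13.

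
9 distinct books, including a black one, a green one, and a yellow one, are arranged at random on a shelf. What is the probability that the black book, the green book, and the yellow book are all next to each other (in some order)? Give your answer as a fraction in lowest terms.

There are 9! = 362880 arrangements.
Treat the three as one block: 7! placements × 3! orders within the block = 5040·6 = 30240.
Probability = 30240/362880 = 1/12.

1/12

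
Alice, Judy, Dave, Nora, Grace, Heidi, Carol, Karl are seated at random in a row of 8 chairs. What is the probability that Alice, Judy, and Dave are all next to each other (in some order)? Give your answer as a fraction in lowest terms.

3/28

There are 8! = 40320 arrangements.
Treat the three as one block: 6! placements × 3! orders within the block = 720·6 = 4320.
Probability = 4320/40320 = 3/28.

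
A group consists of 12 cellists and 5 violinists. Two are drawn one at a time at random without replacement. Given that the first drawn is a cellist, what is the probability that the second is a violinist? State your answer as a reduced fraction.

5/16

After removing one cellist, 16 remain: 11 cellists and 5 violinists.
So the probability the next is a violinist is 5/16.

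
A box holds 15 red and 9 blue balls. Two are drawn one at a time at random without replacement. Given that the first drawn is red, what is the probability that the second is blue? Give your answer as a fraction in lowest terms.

After removing one red, 23 remain: 14 red and 9 blue.
So the probability the next is blue is 9/23.

9/23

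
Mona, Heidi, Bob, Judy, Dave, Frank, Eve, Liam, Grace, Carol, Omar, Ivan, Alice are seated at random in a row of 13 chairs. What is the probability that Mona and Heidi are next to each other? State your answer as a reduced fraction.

2/13

There are 13! = 6227020800 arrangements.
Treat Mona and Heidi as a block: 12! arrangements of the blocks × 2 orders within the block = 2·479001600 = 958003200.
Probability = 958003200/6227020800 = 2/13.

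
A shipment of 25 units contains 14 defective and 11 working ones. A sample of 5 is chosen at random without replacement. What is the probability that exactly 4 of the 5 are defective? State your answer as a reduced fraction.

Total number of selections: C(25,5) = 53130.
Selections with exactly 4 defective: choose 4 of the 14 defective and 1 of the 11 working, C(14,4)·C(11,1) = 1001·11 = 11011.
Probability = 11011/53130 = 143/690.

143/690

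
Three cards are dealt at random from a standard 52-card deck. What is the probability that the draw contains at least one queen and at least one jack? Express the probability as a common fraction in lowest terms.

188/5525

There are C(52,3) = 22100 possible draws.
By inclusion-exclusion on the complements, draws missing all queens or all jacks: C(48,3) + C(48,3) − C(44,3) = 17296 + 17296 − 13244 = 21348.
So draws with at least one of each: 22100 − 21348 = 752, probability 752/22100 = 188/5525.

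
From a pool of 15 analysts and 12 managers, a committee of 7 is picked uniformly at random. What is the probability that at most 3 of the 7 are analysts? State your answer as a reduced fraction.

Total selections: C(27,7) = 888030.
Favorable selections (at most 3 analysts): C(15,0)·C(12,7) + C(15,1)·C(12,6) + C(15,2)·C(12,5) + C(15,3)·C(12,4) = 792 + 13860 + 83160 + 225225 = 323037.
Probability = 323037/888030 = 251/690.

251/690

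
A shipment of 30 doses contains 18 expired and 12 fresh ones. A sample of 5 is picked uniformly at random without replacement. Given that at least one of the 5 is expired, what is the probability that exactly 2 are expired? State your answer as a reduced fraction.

Work in counts. Selections with at least one expired: C(30,5) − C(12,5) = 142506 − 792 = 141714.
Of those, selections where exactly 2 are expired: C(18,2)·C(12,3) = 153·220 = 33660.
Conditional probability = 33660/141714 = 1870/7873.

1870/7873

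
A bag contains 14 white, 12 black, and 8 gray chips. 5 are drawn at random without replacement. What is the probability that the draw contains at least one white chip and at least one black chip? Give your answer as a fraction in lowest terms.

There are C(34,5) = 278256 possible draws.
By inclusion-exclusion on the complements, draws missing all white or all black: C(20,5) + C(22,5) − C(8,5) = 15504 + 26334 − 56 = 41782.
So draws with at least one of each: 278256 − 41782 = 236474, probability 236474/278256 = 118237/139128.

118237/139128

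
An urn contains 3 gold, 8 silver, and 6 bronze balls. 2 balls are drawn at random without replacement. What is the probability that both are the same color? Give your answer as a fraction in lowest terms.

There are C(17,2) = 136 ways to draw 2 balls.
All same color: C(3,2) + C(8,2) + C(6,2) = 3 + 28 + 15 = 46.
Probability = 46/136 = 23/68.

23/68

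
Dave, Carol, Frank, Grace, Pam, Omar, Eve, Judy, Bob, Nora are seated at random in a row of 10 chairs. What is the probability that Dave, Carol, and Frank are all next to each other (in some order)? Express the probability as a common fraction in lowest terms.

1/15

There are 10! = 3628800 arrangements.
Treat the three as one block: 8! placements × 3! orders within the block = 40320·6 = 241920.
Probability = 241920/3628800 = 1/15.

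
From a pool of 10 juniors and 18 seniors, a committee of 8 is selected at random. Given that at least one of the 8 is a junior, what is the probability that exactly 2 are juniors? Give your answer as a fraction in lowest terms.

Work in counts. Selections with at least one junior: C(28,8) − C(18,8) = 3108105 − 43758 = 3064347.
Of those, selections where exactly 2 are juniors: C(10,2)·C(18,6) = 45·18564 = 835380.
Conditional probability = 835380/3064347 = 7140/26191.

7140/26191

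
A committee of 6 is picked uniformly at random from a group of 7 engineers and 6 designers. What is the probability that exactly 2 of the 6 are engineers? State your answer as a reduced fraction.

105/572

The sample space is all 6-subsets of the 13: C(13,6) = 1716.
Selections with exactly 2 engineers: choose 2 of the 7 engineers and 4 of the 6 designers, C(7,2)·C(6,4) = 21·15 = 315.
Probability = 315/1716 = 105/572.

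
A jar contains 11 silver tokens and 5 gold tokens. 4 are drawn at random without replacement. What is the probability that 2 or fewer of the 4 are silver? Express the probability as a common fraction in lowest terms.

Total selections: C(16,4) = 1820.
Count the complement (more than 2 silver): C(11,3)·C(5,1) + C(11,4)·C(5,0) = 825 + 330 = 1155.
Probability = 1 − 1155/1820 = 665/1820 = 19/52.

19/52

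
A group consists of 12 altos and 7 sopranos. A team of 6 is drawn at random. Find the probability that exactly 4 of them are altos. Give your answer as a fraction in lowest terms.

495/1292

There are C(19,6) = 27132 ways to choose 6 from 19.
Selections with exactly 4 altos: choose 4 of the 12 altos and 2 of the 7 sopranos, C(12,4)·C(7,2) = 495·21 = 10395.
Probability = 10395/27132 = 495/1292.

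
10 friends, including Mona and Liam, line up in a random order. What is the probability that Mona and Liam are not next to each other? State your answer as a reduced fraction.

4/5

There are 10! = 3628800 arrangements.
Arrangements with Mona and Liam adjacent: 2·9! = 725760.
So not adjacent: 3628800 − 725760 = 2903040, probability 2903040/3628800 = 4/5.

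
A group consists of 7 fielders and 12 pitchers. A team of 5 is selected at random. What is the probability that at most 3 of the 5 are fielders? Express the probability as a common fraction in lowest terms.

1243/1292

There are C(19,5) = 11628 ways to choose the 5.
Count the complement (more than 3 fielders): C(7,4)·C(12,1) + C(7,5)·C(12,0) = 420 + 21 = 441.
Probability = 1 − 441/11628 = 11187/11628 = 1243/1292.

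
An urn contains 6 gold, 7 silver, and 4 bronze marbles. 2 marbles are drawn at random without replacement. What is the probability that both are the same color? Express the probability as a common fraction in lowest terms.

There are C(17,2) = 136 ways to draw 2 marbles.
All same color: C(6,2) + C(7,2) + C(4,2) = 15 + 21 + 6 = 42.
Probability = 42/136 = 21/68.

21/68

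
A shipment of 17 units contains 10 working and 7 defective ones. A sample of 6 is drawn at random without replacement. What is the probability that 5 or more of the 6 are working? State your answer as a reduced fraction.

Total selections: C(17,6) = 12376.
Favorable selections (5 or more working): C(10,5)·C(7,1) + C(10,6)·C(7,0) = 1764 + 210 = 1974.
Probability = 1974/12376 = 141/884.

141/884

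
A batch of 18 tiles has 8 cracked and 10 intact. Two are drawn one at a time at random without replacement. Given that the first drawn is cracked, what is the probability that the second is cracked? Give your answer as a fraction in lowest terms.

After removing one cracked, 17 remain: 7 cracked and 10 intact.
So the probability the next is cracked is 7/17.

7/17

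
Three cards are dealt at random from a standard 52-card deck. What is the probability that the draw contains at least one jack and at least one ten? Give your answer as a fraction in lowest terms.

188/5525

There are C(52,3) = 22100 possible draws.
By inclusion-exclusion on the complements, draws missing all jacks or all tens: C(48,3) + C(48,3) − C(44,3) = 17296 + 17296 − 13244 = 21348.
So draws with at least one of each: 22100 − 21348 = 752, probability 752/22100 = 188/5525.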